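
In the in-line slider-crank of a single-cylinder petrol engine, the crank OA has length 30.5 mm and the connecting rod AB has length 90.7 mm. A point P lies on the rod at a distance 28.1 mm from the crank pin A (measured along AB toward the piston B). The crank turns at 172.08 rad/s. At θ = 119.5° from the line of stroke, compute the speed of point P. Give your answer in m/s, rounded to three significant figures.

ω = 172.1 rad/s.  Crank-pin speed |V_A| = rω = 5.2484 m/s, perpendicular to OA.
Rod angle: sinφ = −(r/L) sinθ ⇒ φ = -17.018°; ω_rod = −rω cosθ/√(L²−r²sin²θ) = +29.799 rad/s.
V_P = V_A + ω_rod × AP, with AP = 0.0281 m along the rod.
Components: V_Px = −rω sinθ − a·ω_rod·sinφ = -4.3229 m/s;  V_Py = rω cosθ + a·ω_rod·cosφ = -1.7838 m/s.
|V_P| = √(V_Px² + V_Py²) = 4.6765 m/s.

4.68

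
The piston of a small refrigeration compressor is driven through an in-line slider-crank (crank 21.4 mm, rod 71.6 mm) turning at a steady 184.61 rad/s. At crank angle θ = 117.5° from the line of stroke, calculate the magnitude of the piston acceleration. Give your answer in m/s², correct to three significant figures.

ω = 184.6 rad/s
x(θ) = r cosθ + √(L² − r² sin²θ); with ω constant, a = ω²·d²x/dθ².
d²x/dθ² = −r cosθ − r²(cos2θ)/√u − r⁴ sin²2θ/(4u^{3/2}),  u = L² − r² sin²θ = 0.00476624 m².
Substituting r = 0.0214 m, L = 0.0716 m, θ = 117.5°: d²x/dθ² = +0.013579 m.
a = ω²·d²x/dθ² = (184.6)²·(+0.013579) = +462.79 m/s²;  |a| = 462.79 m/s².

463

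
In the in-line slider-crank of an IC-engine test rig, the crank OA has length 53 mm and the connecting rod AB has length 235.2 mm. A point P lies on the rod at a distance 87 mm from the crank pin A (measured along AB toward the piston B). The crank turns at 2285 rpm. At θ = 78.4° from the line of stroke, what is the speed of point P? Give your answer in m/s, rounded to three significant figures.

12.7

ω = 239.3 rad/s.  Crank-pin speed |V_A| = rω = 12.682 m/s, perpendicular to OA.
Rod angle: sinφ = −(r/L) sinθ ⇒ φ = -12.752°; ω_rod = −rω cosθ/√(L²−r²sin²θ) = -11.116 rad/s.
V_P = V_A + ω_rod × AP, with AP = 0.087 m along the rod.
Components: V_Px = −rω sinθ − a·ω_rod·sinφ = -12.637 m/s;  V_Py = rω cosθ + a·ω_rod·cosφ = +1.6068 m/s.
|V_P| = √(V_Px² + V_Py²) = 12.738 m/s.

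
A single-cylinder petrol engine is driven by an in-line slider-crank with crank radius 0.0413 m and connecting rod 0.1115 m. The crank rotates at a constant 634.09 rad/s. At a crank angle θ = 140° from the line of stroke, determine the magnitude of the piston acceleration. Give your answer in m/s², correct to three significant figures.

11400

ω = 634.1 rad/s
x(θ) = r cosθ + √(L² − r² sin²θ); with ω constant, a = ω²·d²x/dθ².
d²x/dθ² = −r cosθ − r²(cos2θ)/√u − r⁴ sin²2θ/(4u^{3/2}),  u = L² − r² sin²θ = 0.0117275 m².
Substituting r = 0.0413 m, L = 0.1115 m, θ = 140°: d²x/dθ² = +0.028347 m.
a = ω²·d²x/dθ² = (634.1)²·(+0.028347) = +11398 m/s²;  |a| = 11398 m/s².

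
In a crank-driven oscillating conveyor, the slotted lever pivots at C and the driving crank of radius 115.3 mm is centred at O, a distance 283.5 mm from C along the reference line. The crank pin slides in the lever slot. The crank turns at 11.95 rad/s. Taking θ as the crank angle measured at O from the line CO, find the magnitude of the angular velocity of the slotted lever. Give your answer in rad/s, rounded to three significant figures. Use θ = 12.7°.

3.43

ω = 11.95 rad/s
Crank pin A relative to C: A = (d + r cosθ, r sinθ); lever angle φ = atan2(r sinθ, d + r cosθ).
Differentiating tanφ: φ̇ = rω(d cosθ + r)/(d² + r² + 2dr cosθ).
d² + r² + 2dr cosθ = |CA|² = 0.157442 m²;  d cosθ + r = +0.39186 m.
|ω_lever| = |0.1153·11.95·+0.39186| / 0.157442 = 3.4294 rad/s.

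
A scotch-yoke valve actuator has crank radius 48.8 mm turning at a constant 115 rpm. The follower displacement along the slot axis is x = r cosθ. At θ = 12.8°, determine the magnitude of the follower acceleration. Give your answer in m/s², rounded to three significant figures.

ω = 12.04 rad/s (from 115 rpm).
x = r cosθ ⇒ ẍ = −rω² cosθ (ω constant).
|a| = rω²|cosθ| = 0.0488·(12.04)²·|cos 12.8°| = 6.9015 m/s².

6.90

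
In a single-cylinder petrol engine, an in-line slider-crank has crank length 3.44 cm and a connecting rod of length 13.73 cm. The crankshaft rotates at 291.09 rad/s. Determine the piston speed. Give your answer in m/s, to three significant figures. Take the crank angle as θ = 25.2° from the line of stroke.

ω = 291.1 rad/s
For an in-line slider-crank, x = r cosθ + √(L² − r² sin²θ), so v = −rω sinθ·[1 + r cosθ/√(L² − r² sin²θ)].
With r = 0.0344 m, L = 0.1373 m, θ = 25.2°: √(L² − r² sin²θ) = 0.13652 m.
v = −0.0344·291.1·0.42578·[1 + 0.0344·0.90483/0.13652] = -5.2356 m/s.
|v| = 5.2356 m/s.

5.24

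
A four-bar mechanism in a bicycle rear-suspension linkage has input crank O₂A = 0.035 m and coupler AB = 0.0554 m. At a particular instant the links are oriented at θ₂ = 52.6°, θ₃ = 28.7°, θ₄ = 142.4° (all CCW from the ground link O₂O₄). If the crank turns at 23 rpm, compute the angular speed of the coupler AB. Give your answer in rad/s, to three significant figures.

ω₂ = 2.409 rad/s (from 23 rpm).
Differentiating the loop-closure r₂e^{iθ₂}+r₃e^{iθ₃}=r₁+r₄e^{iθ₄} gives r₂ω₂e^{iθ₂}+r₃ω₃e^{iθ₃}=r₄ω₄e^{iθ₄}.
Eliminating the other unknown: ω₃ = r₂ω₂ sin(θ₄−θ₂) / [r₃ sin(θ₃−θ₄)].
Numerator sine = +0.99999; denominator sine = -0.91566.
Result = 0.035·2.409·(+0.99999) / (0.0554·(-0.91566)) = -1.6618 rad/s; magnitude 1.6618 rad/s.

1.66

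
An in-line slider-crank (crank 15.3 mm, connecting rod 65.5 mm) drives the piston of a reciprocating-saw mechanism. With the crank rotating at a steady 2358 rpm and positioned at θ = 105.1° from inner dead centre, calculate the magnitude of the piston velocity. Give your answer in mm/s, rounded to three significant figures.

3420

ω = 2π·2358/60 = 246.9 rad/s
For an in-line slider-crank, x = r cosθ + √(L² − r² sin²θ), so v = −rω sinθ·[1 + r cosθ/√(L² − r² sin²θ)].
With r = 0.0153 m, L = 0.0655 m, θ = 105.1°: √(L² − r² sin²θ) = 0.063813 m.
v = −0.0153·246.9·0.96547·[1 + 0.0153·-0.26050/0.063813] = -3.4197 m/s.
|v| = 3.4197 m/s = 3419.7 mm/s.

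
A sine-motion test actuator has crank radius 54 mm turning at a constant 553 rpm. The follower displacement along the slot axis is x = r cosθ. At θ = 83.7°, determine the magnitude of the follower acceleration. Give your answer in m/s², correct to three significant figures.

ω = 57.91 rad/s (from 553 rpm).
x = r cosθ ⇒ ẍ = −rω² cosθ (ω constant).
|a| = rω²|cosθ| = 0.054·(57.91)²·|cos 83.7°| = 19.872 m/s².

19.9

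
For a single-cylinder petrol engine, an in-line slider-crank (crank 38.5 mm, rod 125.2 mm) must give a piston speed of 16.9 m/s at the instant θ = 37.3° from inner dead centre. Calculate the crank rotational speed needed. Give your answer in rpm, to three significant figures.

5540

For an in-line slider-crank, |v_piston| = rω|sinθ|·[1 + r cosθ/√(L² − r² sin²θ)].
With r = 0.0385 m, L = 0.1252 m, θ = 37.3°: the bracketed kinematic factor |dx/dθ| = 0.029139 m.
ω = v/|dx/dθ| = 16.9/0.029139 = 579.97 rad/s.
N = 60ω/(2π) = 5538.3 rpm.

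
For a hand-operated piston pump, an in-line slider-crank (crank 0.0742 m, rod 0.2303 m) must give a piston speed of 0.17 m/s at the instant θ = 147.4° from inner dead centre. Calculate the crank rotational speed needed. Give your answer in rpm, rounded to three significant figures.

56.1

For an in-line slider-crank, |v_piston| = rω|sinθ|·[1 + r cosθ/√(L² − r² sin²θ)].
With r = 0.0742 m, L = 0.2303 m, θ = 147.4°: the bracketed kinematic factor |dx/dθ| = 0.028959 m.
ω = v/|dx/dθ| = 0.17/0.028959 = 5.8704 rad/s.
N = 60ω/(2π) = 56.058 rpm.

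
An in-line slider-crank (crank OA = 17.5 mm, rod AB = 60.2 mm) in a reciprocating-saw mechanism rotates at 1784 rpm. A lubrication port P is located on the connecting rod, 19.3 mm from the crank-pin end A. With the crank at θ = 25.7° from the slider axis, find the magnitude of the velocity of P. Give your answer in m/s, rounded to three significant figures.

ω = 186.8 rad/s.  Crank-pin speed |V_A| = rω = 3.2694 m/s, perpendicular to OA.
Rod angle: sinφ = −(r/L) sinθ ⇒ φ = -7.242°; ω_rod = −rω cosθ/√(L²−r²sin²θ) = -49.329 rad/s.
V_P = V_A + ω_rod × AP, with AP = 0.0193 m along the rod.
Components: V_Px = −rω sinθ − a·ω_rod·sinφ = -1.5378 m/s;  V_Py = rω cosθ + a·ω_rod·cosφ = +2.0015 m/s.
|V_P| = √(V_Px² + V_Py²) = 2.524 m/s.

2.52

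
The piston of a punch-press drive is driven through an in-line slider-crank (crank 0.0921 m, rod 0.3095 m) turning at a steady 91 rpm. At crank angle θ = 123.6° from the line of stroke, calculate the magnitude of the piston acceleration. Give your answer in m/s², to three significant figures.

ω = 2π·91/60 = 9.529 rad/s
x(θ) = r cosθ + √(L² − r² sin²θ); with ω constant, a = ω²·d²x/dθ².
d²x/dθ² = −r cosθ − r²(cos2θ)/√u − r⁴ sin²2θ/(4u^{3/2}),  u = L² − r² sin²θ = 0.0899055 m².
Substituting r = 0.0921 m, L = 0.3095 m, θ = 123.6°: d²x/dθ² = +0.061363 m.
a = ω²·d²x/dθ² = (9.529)²·(+0.061363) = +5.5725 m/s²;  |a| = 5.5725 m/s².

5.57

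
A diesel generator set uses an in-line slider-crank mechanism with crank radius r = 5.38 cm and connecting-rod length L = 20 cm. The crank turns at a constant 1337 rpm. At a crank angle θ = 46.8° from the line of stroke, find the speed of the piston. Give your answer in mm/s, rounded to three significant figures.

ω = 2π·1337/60 = 140 rad/s
For an in-line slider-crank, x = r cosθ + √(L² − r² sin²θ), so v = −rω sinθ·[1 + r cosθ/√(L² − r² sin²θ)].
With r = 0.0538 m, L = 0.2 m, θ = 46.8°: √(L² − r² sin²θ) = 0.19612 m.
v = −0.0538·140·0.72897·[1 + 0.0538·0.68455/0.19612] = -6.5221 m/s.
|v| = 6.5221 m/s = 6522.1 mm/s.

6520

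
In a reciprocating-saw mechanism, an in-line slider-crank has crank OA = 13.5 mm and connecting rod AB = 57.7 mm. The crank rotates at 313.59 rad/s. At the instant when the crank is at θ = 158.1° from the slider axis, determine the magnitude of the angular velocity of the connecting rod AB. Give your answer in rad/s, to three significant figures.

ω = 313.6 rad/s
The rod makes angle φ with the slider axis where L sinφ = r sinθ; differentiating, L cosφ·φ̇ = r ω cosθ.
L cosφ = √(L² − r² sin²θ) = 0.05748 m.
|ω_rod| = r ω |cosθ| / √(L² − r² sin²θ) = 0.0135·313.6·0.92784/0.05748 = 68.336 rad/s.

68.3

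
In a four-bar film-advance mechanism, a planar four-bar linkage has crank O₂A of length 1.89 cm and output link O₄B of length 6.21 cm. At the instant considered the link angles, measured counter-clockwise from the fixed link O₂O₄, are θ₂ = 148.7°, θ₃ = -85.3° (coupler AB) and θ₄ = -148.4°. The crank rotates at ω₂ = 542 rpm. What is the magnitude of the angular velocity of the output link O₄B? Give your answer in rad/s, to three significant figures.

ω₂ = 56.76 rad/s (from 542 rpm).
Differentiating the loop-closure r₂e^{iθ₂}+r₃e^{iθ₃}=r₁+r₄e^{iθ₄} gives r₂ω₂e^{iθ₂}+r₃ω₃e^{iθ₃}=r₄ω₄e^{iθ₄}.
Eliminating the other unknown: ω₄ = r₂ω₂ sin(θ₂−θ₃) / [r₄ sin(θ₄−θ₃)].
Numerator sine = -0.80902; denominator sine = -0.89180.
Result = 0.0189·56.76·(-0.80902) / (0.0621·(-0.89180)) = +15.671 rad/s; magnitude 15.671 rad/s.

15.7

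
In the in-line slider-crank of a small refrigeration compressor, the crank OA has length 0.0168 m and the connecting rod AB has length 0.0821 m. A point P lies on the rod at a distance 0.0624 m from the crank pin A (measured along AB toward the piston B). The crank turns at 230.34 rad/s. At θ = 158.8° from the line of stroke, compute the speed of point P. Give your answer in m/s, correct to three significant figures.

1.48

ω = 230.3 rad/s.  Crank-pin speed |V_A| = rω = 3.8697 m/s, perpendicular to OA.
Rod angle: sinφ = −(r/L) sinθ ⇒ φ = -4.244°; ω_rod = −rω cosθ/√(L²−r²sin²θ) = +44.065 rad/s.
V_P = V_A + ω_rod × AP, with AP = 0.0624 m along the rod.
Components: V_Px = −rω sinθ − a·ω_rod·sinφ = -1.1959 m/s;  V_Py = rω cosθ + a·ω_rod·cosφ = -0.8657 m/s.
|V_P| = √(V_Px² + V_Py²) = 1.4764 m/s.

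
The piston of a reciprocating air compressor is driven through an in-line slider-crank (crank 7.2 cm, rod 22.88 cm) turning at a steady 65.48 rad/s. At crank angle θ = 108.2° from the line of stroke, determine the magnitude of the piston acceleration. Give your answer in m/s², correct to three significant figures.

177

ω = 65.48 rad/s
x(θ) = r cosθ + √(L² − r² sin²θ); with ω constant, a = ω²·d²x/dθ².
d²x/dθ² = −r cosθ − r²(cos2θ)/√u − r⁴ sin²2θ/(4u^{3/2}),  u = L² − r² sin²θ = 0.0476712 m².
Substituting r = 0.072 m, L = 0.2288 m, θ = 108.2°: d²x/dθ² = +0.041371 m.
a = ω²·d²x/dθ² = (65.48)²·(+0.041371) = +177.39 m/s²;  |a| = 177.39 m/s².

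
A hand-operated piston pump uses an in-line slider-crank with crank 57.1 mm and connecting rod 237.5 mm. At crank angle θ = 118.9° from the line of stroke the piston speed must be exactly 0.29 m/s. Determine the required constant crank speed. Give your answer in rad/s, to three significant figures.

For an in-line slider-crank, |v_piston| = rω|sinθ|·[1 + r cosθ/√(L² − r² sin²θ)].
With r = 0.0571 m, L = 0.2375 m, θ = 118.9°: the bracketed kinematic factor |dx/dθ| = 0.044048 m.
ω = v/|dx/dθ| = 0.29/0.044048 = 6.5838 rad/s.

6.58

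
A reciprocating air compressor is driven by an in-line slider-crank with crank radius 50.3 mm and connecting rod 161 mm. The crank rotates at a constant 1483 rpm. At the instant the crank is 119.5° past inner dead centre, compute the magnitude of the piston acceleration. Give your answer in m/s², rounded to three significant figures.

ω = 2π·1483/60 = 155.3 rad/s
x(θ) = r cosθ + √(L² − r² sin²θ); with ω constant, a = ω²·d²x/dθ².
d²x/dθ² = −r cosθ − r²(cos2θ)/√u − r⁴ sin²2θ/(4u^{3/2}),  u = L² − r² sin²θ = 0.0240044 m².
Substituting r = 0.0503 m, L = 0.161 m, θ = 119.5°: d²x/dθ² = +0.032863 m.
a = ω²·d²x/dθ² = (155.3)²·(+0.032863) = +792.6 m/s²;  |a| = 792.6 m/s².

793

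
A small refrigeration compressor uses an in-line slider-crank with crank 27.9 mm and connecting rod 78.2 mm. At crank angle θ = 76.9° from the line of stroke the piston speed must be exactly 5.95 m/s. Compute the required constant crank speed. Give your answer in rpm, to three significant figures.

For an in-line slider-crank, |v_piston| = rω|sinθ|·[1 + r cosθ/√(L² − r² sin²θ)].
With r = 0.0279 m, L = 0.0782 m, θ = 76.9°: the bracketed kinematic factor |dx/dθ| = 0.029517 m.
ω = v/|dx/dθ| = 5.95/0.029517 = 201.58 rad/s.
N = 60ω/(2π) = 1924.9 rpm.

1920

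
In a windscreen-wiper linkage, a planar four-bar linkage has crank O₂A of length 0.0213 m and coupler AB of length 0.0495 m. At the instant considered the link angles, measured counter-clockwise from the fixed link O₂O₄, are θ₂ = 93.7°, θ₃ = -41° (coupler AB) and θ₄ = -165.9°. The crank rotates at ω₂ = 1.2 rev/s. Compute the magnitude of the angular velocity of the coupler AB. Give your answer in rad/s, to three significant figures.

3.89

ω₂ = 7.54 rad/s (from 1.2 rev/s).
Differentiating the loop-closure r₂e^{iθ₂}+r₃e^{iθ₃}=r₁+r₄e^{iθ₄} gives r₂ω₂e^{iθ₂}+r₃ω₃e^{iθ₃}=r₄ω₄e^{iθ₄}.
Eliminating the other unknown: ω₃ = r₂ω₂ sin(θ₄−θ₂) / [r₃ sin(θ₃−θ₄)].
Numerator sine = +0.98357; denominator sine = +0.82015.
Result = 0.0213·7.54·(+0.98357) / (0.0495·(+0.82015)) = +3.8909 rad/s; magnitude 3.8909 rad/s.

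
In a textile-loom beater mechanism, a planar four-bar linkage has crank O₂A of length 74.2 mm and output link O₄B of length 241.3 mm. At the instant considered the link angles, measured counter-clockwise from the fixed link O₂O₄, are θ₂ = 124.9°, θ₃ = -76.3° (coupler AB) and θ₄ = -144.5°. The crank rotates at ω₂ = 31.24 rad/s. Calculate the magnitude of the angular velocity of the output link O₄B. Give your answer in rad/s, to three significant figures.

3.74

ω₂ = 31.24 rad/s
Differentiating the loop-closure r₂e^{iθ₂}+r₃e^{iθ₃}=r₁+r₄e^{iθ₄} gives r₂ω₂e^{iθ₂}+r₃ω₃e^{iθ₃}=r₄ω₄e^{iθ₄}.
Eliminating the other unknown: ω₄ = r₂ω₂ sin(θ₂−θ₃) / [r₄ sin(θ₄−θ₃)].
Numerator sine = -0.36162; denominator sine = -0.92849.
Result = 0.0742·31.24·(-0.36162) / (0.2413·(-0.92849)) = +3.7415 rad/s; magnitude 3.7415 rad/s.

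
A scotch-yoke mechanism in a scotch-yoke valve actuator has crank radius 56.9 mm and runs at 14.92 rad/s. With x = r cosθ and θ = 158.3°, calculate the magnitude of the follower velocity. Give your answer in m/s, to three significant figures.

ω = 14.92 rad/s
x = r cosθ ⇒ ẋ = −rω sinθ.
|v| = rω|sinθ| = 0.0569·14.92·|sin 158.3°| = 0.3139 m/s.

0.314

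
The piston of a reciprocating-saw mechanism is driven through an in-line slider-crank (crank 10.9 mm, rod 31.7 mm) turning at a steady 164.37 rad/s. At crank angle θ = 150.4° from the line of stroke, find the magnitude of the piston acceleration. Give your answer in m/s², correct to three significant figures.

201

ω = 164.4 rad/s
x(θ) = r cosθ + √(L² − r² sin²θ); with ω constant, a = ω²·d²x/dθ².
d²x/dθ² = −r cosθ − r²(cos2θ)/√u − r⁴ sin²2θ/(4u^{3/2}),  u = L² − r² sin²θ = 0.000975903 m².
Substituting r = 0.0109 m, L = 0.0317 m, θ = 150.4°: d²x/dθ² = +0.0074447 m.
a = ω²·d²x/dθ² = (164.4)²·(+0.0074447) = +201.14 m/s²;  |a| = 201.14 m/s².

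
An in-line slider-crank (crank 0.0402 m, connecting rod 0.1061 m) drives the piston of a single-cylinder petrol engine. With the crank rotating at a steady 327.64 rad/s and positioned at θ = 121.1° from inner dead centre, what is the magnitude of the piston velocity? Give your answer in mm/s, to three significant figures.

8940

ω = 327.6 rad/s
For an in-line slider-crank, x = r cosθ + √(L² − r² sin²θ), so v = −rω sinθ·[1 + r cosθ/√(L² − r² sin²θ)].
With r = 0.0402 m, L = 0.1061 m, θ = 121.1°: √(L² − r² sin²θ) = 0.10036 m.
v = −0.0402·327.6·0.85627·[1 + 0.0402·-0.51653/0.10036] = -8.9446 m/s.
|v| = 8.9446 m/s = 8944.6 mm/s.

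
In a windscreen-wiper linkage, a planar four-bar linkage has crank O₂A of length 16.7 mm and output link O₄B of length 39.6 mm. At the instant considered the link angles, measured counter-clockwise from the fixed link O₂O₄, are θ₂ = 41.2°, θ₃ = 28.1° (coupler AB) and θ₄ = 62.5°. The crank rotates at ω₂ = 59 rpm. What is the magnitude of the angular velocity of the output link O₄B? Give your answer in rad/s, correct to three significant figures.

1.05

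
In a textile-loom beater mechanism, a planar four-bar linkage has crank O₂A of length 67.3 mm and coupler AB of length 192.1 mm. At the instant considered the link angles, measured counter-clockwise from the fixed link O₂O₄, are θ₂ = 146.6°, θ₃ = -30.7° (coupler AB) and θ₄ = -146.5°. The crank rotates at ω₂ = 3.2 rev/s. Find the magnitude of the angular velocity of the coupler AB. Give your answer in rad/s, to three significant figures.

ω₂ = 20.11 rad/s (from 3.2 rev/s).
Differentiating the loop-closure r₂e^{iθ₂}+r₃e^{iθ₃}=r₁+r₄e^{iθ₄} gives r₂ω₂e^{iθ₂}+r₃ω₃e^{iθ₃}=r₄ω₄e^{iθ₄}.
Eliminating the other unknown: ω₃ = r₂ω₂ sin(θ₄−θ₂) / [r₃ sin(θ₃−θ₄)].
Numerator sine = +0.91982; denominator sine = +0.90032.
Result = 0.0673·20.11·(+0.91982) / (0.1921·(+0.90032)) = +7.1966 rad/s; magnitude 7.1966 rad/s.

7.20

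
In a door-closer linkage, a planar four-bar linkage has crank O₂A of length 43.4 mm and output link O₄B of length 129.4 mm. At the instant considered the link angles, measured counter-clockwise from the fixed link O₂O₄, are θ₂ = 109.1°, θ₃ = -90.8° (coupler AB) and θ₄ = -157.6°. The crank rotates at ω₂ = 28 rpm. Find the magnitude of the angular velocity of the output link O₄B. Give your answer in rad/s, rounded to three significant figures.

ω₂ = 2.932 rad/s (from 28 rpm).
Differentiating the loop-closure r₂e^{iθ₂}+r₃e^{iθ₃}=r₁+r₄e^{iθ₄} gives r₂ω₂e^{iθ₂}+r₃ω₃e^{iθ₃}=r₄ω₄e^{iθ₄}.
Eliminating the other unknown: ω₄ = r₂ω₂ sin(θ₂−θ₃) / [r₄ sin(θ₄−θ₃)].
Numerator sine = -0.34038; denominator sine = -0.91914.
Result = 0.0434·2.932·(-0.34038) / (0.1294·(-0.91914)) = +0.36419 rad/s; magnitude 0.36419 rad/s.

0.364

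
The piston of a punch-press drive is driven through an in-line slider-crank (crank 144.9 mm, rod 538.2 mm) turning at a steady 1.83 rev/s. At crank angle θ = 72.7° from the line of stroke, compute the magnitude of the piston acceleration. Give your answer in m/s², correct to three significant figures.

1.34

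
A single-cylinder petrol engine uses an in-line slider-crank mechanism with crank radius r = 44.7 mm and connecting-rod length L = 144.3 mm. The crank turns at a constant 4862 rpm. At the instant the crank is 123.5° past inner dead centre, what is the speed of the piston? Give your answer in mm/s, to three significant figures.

15600

ω = 2π·4862/60 = 509.1 rad/s
For an in-line slider-crank, x = r cosθ + √(L² − r² sin²θ), so v = −rω sinθ·[1 + r cosθ/√(L² − r² sin²θ)].
With r = 0.0447 m, L = 0.1443 m, θ = 123.5°: √(L² − r² sin²θ) = 0.1394 m.
v = −0.0447·509.1·0.83389·[1 + 0.0447·-0.55194/0.1394] = -15.62 m/s.
|v| = 15.62 m/s = 15620 mm/s.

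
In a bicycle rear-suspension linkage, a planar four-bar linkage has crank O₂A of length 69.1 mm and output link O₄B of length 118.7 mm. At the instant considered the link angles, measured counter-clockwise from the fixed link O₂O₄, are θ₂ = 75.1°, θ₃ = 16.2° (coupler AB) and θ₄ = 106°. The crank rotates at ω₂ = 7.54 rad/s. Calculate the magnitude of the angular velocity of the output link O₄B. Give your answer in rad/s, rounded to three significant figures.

3.76

ω₂ = 7.54 rad/s
Differentiating the loop-closure r₂e^{iθ₂}+r₃e^{iθ₃}=r₁+r₄e^{iθ₄} gives r₂ω₂e^{iθ₂}+r₃ω₃e^{iθ₃}=r₄ω₄e^{iθ₄}.
Eliminating the other unknown: ω₄ = r₂ω₂ sin(θ₂−θ₃) / [r₄ sin(θ₄−θ₃)].
Numerator sine = +0.85627; denominator sine = +0.99999.
Result = 0.0691·7.54·(+0.85627) / (0.1187·(+0.99999)) = +3.7585 rad/s; magnitude 3.7585 rad/s.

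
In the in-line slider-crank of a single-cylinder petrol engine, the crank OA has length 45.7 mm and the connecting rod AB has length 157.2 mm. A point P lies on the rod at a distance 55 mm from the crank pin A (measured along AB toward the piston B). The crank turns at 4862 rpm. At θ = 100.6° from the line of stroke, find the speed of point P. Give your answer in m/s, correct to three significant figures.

22.6

ω = 509.1 rad/s.  Crank-pin speed |V_A| = rω = 23.268 m/s, perpendicular to OA.
Rod angle: sinφ = −(r/L) sinθ ⇒ φ = -16.604°; ω_rod = −rω cosθ/√(L²−r²sin²θ) = +28.412 rad/s.
V_P = V_A + ω_rod × AP, with AP = 0.055 m along the rod.
Components: V_Px = −rω sinθ − a·ω_rod·sinφ = -22.424 m/s;  V_Py = rω cosθ + a·ω_rod·cosφ = -2.7827 m/s.
|V_P| = √(V_Px² + V_Py²) = 22.596 m/s.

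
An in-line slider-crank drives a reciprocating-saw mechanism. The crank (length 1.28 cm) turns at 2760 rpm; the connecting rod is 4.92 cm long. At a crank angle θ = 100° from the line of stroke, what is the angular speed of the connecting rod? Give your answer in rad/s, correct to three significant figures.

13.5

ω = 289 rad/s (converted from 2760 rpm).
The rod makes angle φ with the slider axis where L sinφ = r sinθ; differentiating, L cosφ·φ̇ = r ω cosθ.
L cosφ = √(L² − r² sin²θ) = 0.047558 m.
|ω_rod| = r ω |cosθ| / √(L² − r² sin²θ) = 0.0128·289·0.17365/0.047558 = 13.508 rad/s.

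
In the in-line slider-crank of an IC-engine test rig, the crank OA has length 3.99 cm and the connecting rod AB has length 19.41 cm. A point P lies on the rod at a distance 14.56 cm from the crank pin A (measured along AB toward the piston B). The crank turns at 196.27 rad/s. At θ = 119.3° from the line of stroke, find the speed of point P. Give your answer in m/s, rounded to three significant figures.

ω = 196.3 rad/s.  Crank-pin speed |V_A| = rω = 7.8312 m/s, perpendicular to OA.
Rod angle: sinφ = −(r/L) sinθ ⇒ φ = -10.327°; ω_rod = −rω cosθ/√(L²−r²sin²θ) = +20.07 rad/s.
V_P = V_A + ω_rod × AP, with AP = 0.1456 m along the rod.
Components: V_Px = −rω sinθ − a·ω_rod·sinφ = -6.3055 m/s;  V_Py = rω cosθ + a·ω_rod·cosφ = -0.95762 m/s.
|V_P| = √(V_Px² + V_Py²) = 6.3778 m/s.

6.38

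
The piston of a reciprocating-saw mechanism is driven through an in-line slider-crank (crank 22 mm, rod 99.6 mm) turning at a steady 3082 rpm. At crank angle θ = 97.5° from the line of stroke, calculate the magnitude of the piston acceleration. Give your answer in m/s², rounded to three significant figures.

ω = 2π·3082/60 = 322.7 rad/s
x(θ) = r cosθ + √(L² − r² sin²θ); with ω constant, a = ω²·d²x/dθ².
d²x/dθ² = −r cosθ − r²(cos2θ)/√u − r⁴ sin²2θ/(4u^{3/2}),  u = L² − r² sin²θ = 0.00944441 m².
Substituting r = 0.022 m, L = 0.0996 m, θ = 97.5°: d²x/dθ² = +0.0076779 m.
a = ω²·d²x/dθ² = (322.7)²·(+0.0076779) = +799.77 m/s²;  |a| = 799.77 m/s².

800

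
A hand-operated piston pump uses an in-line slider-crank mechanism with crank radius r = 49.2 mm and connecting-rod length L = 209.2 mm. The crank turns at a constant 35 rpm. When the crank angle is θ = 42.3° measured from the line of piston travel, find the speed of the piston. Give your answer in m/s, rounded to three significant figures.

0.143

ω = 2π·35/60 = 3.665 rad/s
For an in-line slider-crank, x = r cosθ + √(L² − r² sin²θ), so v = −rω sinθ·[1 + r cosθ/√(L² − r² sin²θ)].
With r = 0.0492 m, L = 0.2092 m, θ = 42.3°: √(L² − r² sin²θ) = 0.20656 m.
v = −0.0492·3.665·0.67301·[1 + 0.0492·0.73963/0.20656] = -0.14274 m/s.
|v| = 0.14274 m/s.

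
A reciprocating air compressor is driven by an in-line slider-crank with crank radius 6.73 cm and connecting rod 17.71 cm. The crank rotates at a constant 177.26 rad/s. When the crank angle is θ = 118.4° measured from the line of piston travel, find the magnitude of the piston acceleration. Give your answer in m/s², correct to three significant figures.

1450

ω = 177.3 rad/s
x(θ) = r cosθ + √(L² − r² sin²θ); with ω constant, a = ω²·d²x/dθ².
d²x/dθ² = −r cosθ − r²(cos2θ)/√u − r⁴ sin²2θ/(4u^{3/2}),  u = L² − r² sin²θ = 0.0278597 m².
Substituting r = 0.0673 m, L = 0.1771 m, θ = 118.4°: d²x/dθ² = +0.046096 m.
a = ω²·d²x/dθ² = (177.3)²·(+0.046096) = +1448.4 m/s²;  |a| = 1448.4 m/s².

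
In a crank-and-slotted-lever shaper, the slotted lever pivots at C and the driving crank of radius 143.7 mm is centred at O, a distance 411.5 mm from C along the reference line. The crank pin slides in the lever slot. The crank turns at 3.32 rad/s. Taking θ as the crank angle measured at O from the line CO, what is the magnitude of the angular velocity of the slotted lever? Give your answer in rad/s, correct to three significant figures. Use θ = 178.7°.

ω = 3.32 rad/s
Crank pin A relative to C: A = (d + r cosθ, r sinθ); lever angle φ = atan2(r sinθ, d + r cosθ).
Differentiating tanφ: φ̇ = rω(d cosθ + r)/(d² + r² + 2dr cosθ).
d² + r² + 2dr cosθ = |CA|² = 0.0717473 m²;  d cosθ + r = -0.26769 m.
|ω_lever| = |0.1437·3.32·-0.26769| / 0.0717473 = 1.78 rad/s.

1.78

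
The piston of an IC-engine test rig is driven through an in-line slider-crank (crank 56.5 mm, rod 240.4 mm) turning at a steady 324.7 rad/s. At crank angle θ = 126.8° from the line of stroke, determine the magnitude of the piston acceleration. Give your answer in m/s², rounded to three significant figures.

ω = 324.7 rad/s
x(θ) = r cosθ + √(L² − r² sin²θ); with ω constant, a = ω²·d²x/dθ².
d²x/dθ² = −r cosθ − r²(cos2θ)/√u − r⁴ sin²2θ/(4u^{3/2}),  u = L² − r² sin²θ = 0.0557454 m².
Substituting r = 0.0565 m, L = 0.2404 m, θ = 126.8°: d²x/dθ² = +0.037484 m.
a = ω²·d²x/dθ² = (324.7)²·(+0.037484) = +3952 m/s²;  |a| = 3952 m/s².

3950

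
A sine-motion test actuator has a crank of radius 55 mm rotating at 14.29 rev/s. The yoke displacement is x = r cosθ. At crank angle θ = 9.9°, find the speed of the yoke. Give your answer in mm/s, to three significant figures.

ω = 89.79 rad/s (from 14.29 rev/s).
x = r cosθ ⇒ ẋ = −rω sinθ.
|v| = rω|sinθ| = 0.055·89.79·|sin 9.9°| = 0.84903 m/s = 849.03 mm/s.

849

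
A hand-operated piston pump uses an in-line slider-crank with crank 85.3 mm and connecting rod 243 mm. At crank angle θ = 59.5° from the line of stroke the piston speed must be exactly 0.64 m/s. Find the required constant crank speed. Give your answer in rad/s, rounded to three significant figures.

7.34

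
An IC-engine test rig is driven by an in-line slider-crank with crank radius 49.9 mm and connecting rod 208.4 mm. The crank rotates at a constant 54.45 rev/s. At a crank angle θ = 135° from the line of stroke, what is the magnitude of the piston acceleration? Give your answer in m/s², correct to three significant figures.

ω = 2π·54.5 = 342.1 rad/s
x(θ) = r cosθ + √(L² − r² sin²θ); with ω constant, a = ω²·d²x/dθ².
d²x/dθ² = −r cosθ − r²(cos2θ)/√u − r⁴ sin²2θ/(4u^{3/2}),  u = L² − r² sin²θ = 0.0421856 m².
Substituting r = 0.0499 m, L = 0.2084 m, θ = 135°: d²x/dθ² = +0.035106 m.
a = ω²·d²x/dθ² = (342.1)²·(+0.035106) = +4109 m/s²;  |a| = 4109 m/s².

4110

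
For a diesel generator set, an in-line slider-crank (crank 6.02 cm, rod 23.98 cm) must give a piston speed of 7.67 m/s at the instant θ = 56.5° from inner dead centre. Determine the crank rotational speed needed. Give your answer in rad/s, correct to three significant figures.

134

For an in-line slider-crank, |v_piston| = rω|sinθ|·[1 + r cosθ/√(L² − r² sin²θ)].
With r = 0.0602 m, L = 0.2398 m, θ = 56.5°: the bracketed kinematic factor |dx/dθ| = 0.057313 m.
ω = v/|dx/dθ| = 7.67/0.057313 = 133.83 rad/s.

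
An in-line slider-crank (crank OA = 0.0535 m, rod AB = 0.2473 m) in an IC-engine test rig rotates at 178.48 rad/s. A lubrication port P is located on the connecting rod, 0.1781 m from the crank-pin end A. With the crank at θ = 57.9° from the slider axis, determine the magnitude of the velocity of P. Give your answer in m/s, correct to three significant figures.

8.88

ω = 178.5 rad/s.  Crank-pin speed |V_A| = rω = 9.5487 m/s, perpendicular to OA.
Rod angle: sinφ = −(r/L) sinθ ⇒ φ = -10.560°; ω_rod = −rω cosθ/√(L²−r²sin²θ) = -20.872 rad/s.
V_P = V_A + ω_rod × AP, with AP = 0.1781 m along the rod.
Components: V_Px = −rω sinθ − a·ω_rod·sinφ = -8.7701 m/s;  V_Py = rω cosθ + a·ω_rod·cosφ = +1.4199 m/s.
|V_P| = √(V_Px² + V_Py²) = 8.8843 m/s.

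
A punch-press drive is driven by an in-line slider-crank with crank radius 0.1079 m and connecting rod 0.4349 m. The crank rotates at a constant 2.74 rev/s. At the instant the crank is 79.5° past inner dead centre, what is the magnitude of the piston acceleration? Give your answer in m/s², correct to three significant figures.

1.79

ω = 2π·2.74 = 17.22 rad/s
x(θ) = r cosθ + √(L² − r² sin²θ); with ω constant, a = ω²·d²x/dθ².
d²x/dθ² = −r cosθ − r²(cos2θ)/√u − r⁴ sin²2θ/(4u^{3/2}),  u = L² − r² sin²θ = 0.177882 m².
Substituting r = 0.1079 m, L = 0.4349 m, θ = 79.5°: d²x/dθ² = +0.0060496 m.
a = ω²·d²x/dθ² = (17.22)²·(+0.0060496) = +1.793 m/s²;  |a| = 1.793 m/s².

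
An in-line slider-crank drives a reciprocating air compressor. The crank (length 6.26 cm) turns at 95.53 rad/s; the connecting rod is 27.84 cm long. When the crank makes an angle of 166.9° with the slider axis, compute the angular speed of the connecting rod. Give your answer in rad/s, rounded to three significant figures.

ω = 95.53 rad/s
The rod makes angle φ with the slider axis where L sinφ = r sinθ; differentiating, L cosφ·φ̇ = r ω cosθ.
L cosφ = √(L² − r² sin²θ) = 0.27804 m.
|ω_rod| = r ω |cosθ| / √(L² − r² sin²θ) = 0.0626·95.53·0.97398/0.27804 = 20.949 rad/s.

20.9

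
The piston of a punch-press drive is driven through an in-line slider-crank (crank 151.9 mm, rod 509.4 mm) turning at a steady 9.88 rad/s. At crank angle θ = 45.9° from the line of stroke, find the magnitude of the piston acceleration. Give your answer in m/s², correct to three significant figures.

10.3

ω = 9.88 rad/s
x(θ) = r cosθ + √(L² − r² sin²θ); with ω constant, a = ω²·d²x/dθ².
d²x/dθ² = −r cosθ − r²(cos2θ)/√u − r⁴ sin²2θ/(4u^{3/2}),  u = L² − r² sin²θ = 0.247589 m².
Substituting r = 0.1519 m, L = 0.5094 m, θ = 45.9°: d²x/dθ² = -0.10533 m.
a = ω²·d²x/dθ² = (9.88)²·(-0.10533) = -10.282 m/s²;  |a| = 10.282 m/s².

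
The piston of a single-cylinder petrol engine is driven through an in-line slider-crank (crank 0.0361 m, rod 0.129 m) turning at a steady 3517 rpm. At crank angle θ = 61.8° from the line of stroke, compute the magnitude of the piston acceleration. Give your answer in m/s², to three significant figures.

ω = 2π·3517/60 = 368.3 rad/s
x(θ) = r cosθ + √(L² − r² sin²θ); with ω constant, a = ω²·d²x/dθ².
d²x/dθ² = −r cosθ − r²(cos2θ)/√u − r⁴ sin²2θ/(4u^{3/2}),  u = L² − r² sin²θ = 0.0156288 m².
Substituting r = 0.0361 m, L = 0.129 m, θ = 61.8°: d²x/dθ² = -0.011441 m.
a = ω²·d²x/dθ² = (368.3)²·(-0.011441) = -1551.9 m/s²;  |a| = 1551.9 m/s².

1550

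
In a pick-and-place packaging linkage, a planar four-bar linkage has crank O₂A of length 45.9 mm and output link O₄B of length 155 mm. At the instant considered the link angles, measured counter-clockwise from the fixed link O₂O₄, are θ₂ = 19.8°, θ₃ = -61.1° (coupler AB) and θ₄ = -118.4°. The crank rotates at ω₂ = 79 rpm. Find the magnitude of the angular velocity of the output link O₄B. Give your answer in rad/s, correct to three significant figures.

ω₂ = 8.273 rad/s (from 79 rpm).
Differentiating the loop-closure r₂e^{iθ₂}+r₃e^{iθ₃}=r₁+r₄e^{iθ₄} gives r₂ω₂e^{iθ₂}+r₃ω₃e^{iθ₃}=r₄ω₄e^{iθ₄}.
Eliminating the other unknown: ω₄ = r₂ω₂ sin(θ₂−θ₃) / [r₄ sin(θ₄−θ₃)].
Numerator sine = +0.98741; denominator sine = -0.84151.
Result = 0.0459·8.273·(+0.98741) / (0.155·(-0.84151)) = -2.8746 rad/s; magnitude 2.8746 rad/s.

2.87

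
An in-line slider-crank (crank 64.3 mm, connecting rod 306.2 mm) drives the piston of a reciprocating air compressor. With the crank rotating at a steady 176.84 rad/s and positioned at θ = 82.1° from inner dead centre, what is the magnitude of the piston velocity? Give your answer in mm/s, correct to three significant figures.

11600

ω = 176.8 rad/s
For an in-line slider-crank, x = r cosθ + √(L² − r² sin²θ), so v = −rω sinθ·[1 + r cosθ/√(L² − r² sin²θ)].
With r = 0.0643 m, L = 0.3062 m, θ = 82.1°: √(L² − r² sin²θ) = 0.2995 m.
v = −0.0643·176.8·0.99051·[1 + 0.0643·0.13744/0.2995] = -11.595 m/s.
|v| = 11.595 m/s = 11595 mm/s.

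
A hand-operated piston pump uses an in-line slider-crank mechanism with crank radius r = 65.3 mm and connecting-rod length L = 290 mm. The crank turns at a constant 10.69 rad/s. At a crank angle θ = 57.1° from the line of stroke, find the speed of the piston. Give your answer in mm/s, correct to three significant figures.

659

ω = 10.69 rad/s
For an in-line slider-crank, x = r cosθ + √(L² − r² sin²θ), so v = −rω sinθ·[1 + r cosθ/√(L² − r² sin²θ)].
With r = 0.0653 m, L = 0.29 m, θ = 57.1°: √(L² − r² sin²θ) = 0.28477 m.
v = −0.0653·10.69·0.83962·[1 + 0.0653·0.54317/0.28477] = -0.6591 m/s.
|v| = 0.6591 m/s = 659.1 mm/s.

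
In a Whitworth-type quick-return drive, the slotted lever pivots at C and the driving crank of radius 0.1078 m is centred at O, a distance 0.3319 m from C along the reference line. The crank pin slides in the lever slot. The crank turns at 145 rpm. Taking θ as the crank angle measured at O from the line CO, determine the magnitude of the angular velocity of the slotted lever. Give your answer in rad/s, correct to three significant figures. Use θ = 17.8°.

ω = 15.18 rad/s (from 145 rpm).
Crank pin A relative to C: A = (d + r cosθ, r sinθ); lever angle φ = atan2(r sinθ, d + r cosθ).
Differentiating tanφ: φ̇ = rω(d cosθ + r)/(d² + r² + 2dr cosθ).
d² + r² + 2dr cosθ = |CA|² = 0.189911 m²;  d cosθ + r = +0.42381 m.
|ω_lever| = |0.1078·15.18·+0.42381| / 0.189911 = 3.6529 rad/s.

3.65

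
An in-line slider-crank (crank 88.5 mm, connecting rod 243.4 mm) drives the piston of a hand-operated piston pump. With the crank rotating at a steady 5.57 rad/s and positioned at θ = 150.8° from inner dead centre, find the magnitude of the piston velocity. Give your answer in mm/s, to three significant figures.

163

ω = 5.57 rad/s
For an in-line slider-crank, x = r cosθ + √(L² − r² sin²θ), so v = −rω sinθ·[1 + r cosθ/√(L² − r² sin²θ)].
With r = 0.0885 m, L = 0.2434 m, θ = 150.8°: √(L² − r² sin²θ) = 0.23954 m.
v = −0.0885·5.57·0.48786·[1 + 0.0885·-0.87292/0.23954] = -0.16293 m/s.
|v| = 0.16293 m/s = 162.93 mm/s.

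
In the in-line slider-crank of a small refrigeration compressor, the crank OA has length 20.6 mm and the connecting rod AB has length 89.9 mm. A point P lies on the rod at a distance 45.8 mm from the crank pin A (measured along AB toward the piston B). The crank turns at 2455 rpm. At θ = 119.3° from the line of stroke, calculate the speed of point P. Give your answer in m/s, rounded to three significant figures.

4.53

ω = 257.1 rad/s.  Crank-pin speed |V_A| = rω = 5.296 m/s, perpendicular to OA.
Rod angle: sinφ = −(r/L) sinθ ⇒ φ = -11.527°; ω_rod = −rω cosθ/√(L²−r²sin²θ) = +29.423 rad/s.
V_P = V_A + ω_rod × AP, with AP = 0.0458 m along the rod.
Components: V_Px = −rω sinθ − a·ω_rod·sinφ = -4.3492 m/s;  V_Py = rω cosθ + a·ω_rod·cosφ = -1.2714 m/s.
|V_P| = √(V_Px² + V_Py²) = 4.5312 m/s.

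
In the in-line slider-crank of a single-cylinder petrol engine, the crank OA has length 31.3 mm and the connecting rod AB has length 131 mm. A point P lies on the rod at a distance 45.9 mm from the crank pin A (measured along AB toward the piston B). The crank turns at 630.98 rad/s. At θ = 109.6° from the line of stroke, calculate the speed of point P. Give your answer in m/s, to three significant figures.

18.6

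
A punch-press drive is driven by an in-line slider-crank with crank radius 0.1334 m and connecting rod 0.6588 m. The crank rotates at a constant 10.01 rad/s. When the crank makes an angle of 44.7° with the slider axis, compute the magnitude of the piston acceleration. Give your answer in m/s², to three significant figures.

9.56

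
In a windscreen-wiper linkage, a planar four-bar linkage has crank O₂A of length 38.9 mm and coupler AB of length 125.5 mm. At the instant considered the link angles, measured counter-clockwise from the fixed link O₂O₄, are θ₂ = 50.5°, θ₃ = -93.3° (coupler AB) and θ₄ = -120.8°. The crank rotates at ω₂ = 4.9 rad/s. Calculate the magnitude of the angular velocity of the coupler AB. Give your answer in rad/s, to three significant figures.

0.498

ω₂ = 4.9 rad/s
Differentiating the loop-closure r₂e^{iθ₂}+r₃e^{iθ₃}=r₁+r₄e^{iθ₄} gives r₂ω₂e^{iθ₂}+r₃ω₃e^{iθ₃}=r₄ω₄e^{iθ₄}.
Eliminating the other unknown: ω₃ = r₂ω₂ sin(θ₄−θ₂) / [r₃ sin(θ₃−θ₄)].
Numerator sine = -0.15126; denominator sine = +0.46175.
Result = 0.0389·4.9·(-0.15126) / (0.1255·(+0.46175)) = -0.49753 rad/s; magnitude 0.49753 rad/s.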